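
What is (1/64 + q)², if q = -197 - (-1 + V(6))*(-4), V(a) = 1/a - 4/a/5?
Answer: 37178395489/921600 ≈ 40341.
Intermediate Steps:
V(a) = 1/(5*a) (V(a) = 1/a - 4/a*(⅕) = 1/a - 4/(5*a) = 1/(5*a))
q = -3013/15 (q = -197 - (-1 + (⅕)/6)*(-4) = -197 - (-1 + (⅕)*(⅙))*(-4) = -197 - (-1 + 1/30)*(-4) = -197 - (-29)*(-4)/30 = -197 - 1*58/15 = -197 - 58/15 = -3013/15 ≈ -200.87)
(1/64 + q)² = (1/64 - 3013/15)² = (-192817/960)² = 37178395489/921600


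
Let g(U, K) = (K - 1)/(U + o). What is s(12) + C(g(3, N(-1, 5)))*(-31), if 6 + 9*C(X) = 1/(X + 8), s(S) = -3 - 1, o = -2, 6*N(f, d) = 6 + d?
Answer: 2588/159 ≈ 16.277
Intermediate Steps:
N(f, d) = 1 + d/6 (N(f, d) = (6 + d)/6 = 1 + d/6)
s(S) = -4
g(U, K) = (-1 + K)/(-2 + U) (g(U, K) = (K - 1)/(U - 2) = (-1 + K)/(-2 + U))
C(X) = -2/3 + 1/(9*(8 + X)) (C(X) = -2/3 + 1/(9*(X + 8)) = -2/3 + 1/(9*(8 + X)))
s(12) + C(g(3, N(-1, 5)))*(-31) = -4 + ((-47 - 6*(-1 + (1 + (1/6)*5))/(-2 + 3))/(9*(8 + (-1 + (1 + (1/6)*5))/(-2 + 3))))*(-31) = -4 + ((-47 - 6*(-1 + (1 + 5/6))/1)/(9*(8 + (-1 + (1 + 5/6))/1)))*(-31) = -4 + ((-47 - 6*(-1 + 11/6))/(9*(8 + 1*(-1 + 11/6))))*(-31) = -4 + ((-47 - 6*5/6)/(9*(8 + 1*(5/6))))*(-31) = -4 + ((-47 - 6*5/6)/(9*(8 + 5/6)))*(-31) = -4 + ((-47 - 5)/(9*(53/6)))*(-31) = -4 + ((1/9)*(6/53)*(-52))*(-31) = -4 - 104/159*(-31) = -4 + 3224/159 = 2588/159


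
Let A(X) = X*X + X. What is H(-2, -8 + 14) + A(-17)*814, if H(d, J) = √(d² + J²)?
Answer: 221408 + 2*√10 ≈ 2.2141e+5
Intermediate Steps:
H(d, J) = √(J² + d²)
A(X) = X + X² (A(X) = X² + X = X + X²)
H(-2, -8 + 14) + A(-17)*814 = √((-8 + 14)² + (-2)²) - 17*(1 - 17)*814 = √(6² + 4) - 17*(-16)*814 = √(36 + 4) + 272*814 = √40 + 221408 = 2*√10 + 221408 = 221408 + 2*√10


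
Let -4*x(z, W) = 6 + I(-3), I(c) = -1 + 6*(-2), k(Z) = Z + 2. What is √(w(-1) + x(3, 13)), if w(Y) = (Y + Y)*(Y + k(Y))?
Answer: √7/2 ≈ 1.3229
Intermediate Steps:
k(Z) = 2 + Z
I(c) = -13 (I(c) = -1 - 12 = -13)
w(Y) = 2*Y*(2 + 2*Y) (w(Y) = (Y + Y)*(Y + (2 + Y)) = (2*Y)*(2 + 2*Y) = 2*Y*(2 + 2*Y))
x(z, W) = 7/4 (x(z, W) = -(6 - 13)/4 = -¼*(-7) = 7/4)
√(w(-1) + x(3, 13)) = √(4*(-1)*(1 - 1) + 7/4) = √(4*(-1)*0 + 7/4) = √(0 + 7/4) = √(7/4) = √7/2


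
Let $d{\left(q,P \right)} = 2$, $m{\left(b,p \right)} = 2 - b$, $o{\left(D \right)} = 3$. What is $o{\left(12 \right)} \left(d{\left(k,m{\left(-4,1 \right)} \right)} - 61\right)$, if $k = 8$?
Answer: $-177$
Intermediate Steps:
$o{\left(12 \right)} \left(d{\left(k,m{\left(-4,1 \right)} \right)} - 61\right) = 3 \left(2 - 61\right) = 3 \left(-59\right) = -177$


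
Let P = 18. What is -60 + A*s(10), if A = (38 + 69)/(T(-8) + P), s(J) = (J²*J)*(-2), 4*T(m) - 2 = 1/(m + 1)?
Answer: -6023020/517 ≈ -11650.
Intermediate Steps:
T(m) = ½ + 1/(4*(1 + m)) (T(m) = ½ + 1/(4*(m + 1)) = ½ + 1/(4*(1 + m)))
s(J) = -2*J³ (s(J) = J³*(-2) = -2*J³)
A = 2996/517 (A = (38 + 69)/((3 + 2*(-8))/(4*(1 - 8)) + 18) = 107/((¼)*(3 - 16)/(-7) + 18) = 107/((¼)*(-⅐)*(-13) + 18) = 107/(13/28 + 18) = 107/(517/28) = 107*(28/517) = 2996/517 ≈ 5.7950)
-60 + A*s(10) = -60 + 2996*(-2*10³)/517 = -60 + 2996*(-2*1000)/517 = -60 + (2996/517)*(-2000) = -60 - 5992000/517 = -6023020/517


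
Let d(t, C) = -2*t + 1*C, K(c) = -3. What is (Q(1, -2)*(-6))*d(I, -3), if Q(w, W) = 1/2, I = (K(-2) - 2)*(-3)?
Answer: 99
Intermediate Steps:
I = 15 (I = (-3 - 2)*(-3) = -5*(-3) = 15)
Q(w, W) = ½
d(t, C) = C - 2*t (d(t, C) = -2*t + C = C - 2*t)
(Q(1, -2)*(-6))*d(I, -3) = ((½)*(-6))*(-3 - 2*15) = -3*(-3 - 30) = -3*(-33) = 99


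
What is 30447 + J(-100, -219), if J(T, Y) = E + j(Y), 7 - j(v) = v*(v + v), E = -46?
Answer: -65514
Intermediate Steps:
j(v) = 7 - 2*v² (j(v) = 7 - v*(v + v) = 7 - v*2*v = 7 - 2*v²)
J(T, Y) = -39 - 2*Y² (J(T, Y) = -46 + (7 - 2*Y²) = -39 - 2*Y²)
30447 + J(-100, -219) = 30447 + (-39 - 2*(-219)²) = 30447 + (-39 - 2*47961) = 30447 + (-39 - 95922) = 30447 - 95961 = -65514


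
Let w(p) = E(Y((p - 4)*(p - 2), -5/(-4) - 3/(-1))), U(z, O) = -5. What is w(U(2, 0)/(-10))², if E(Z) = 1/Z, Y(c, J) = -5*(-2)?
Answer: 1/100 ≈ 0.010000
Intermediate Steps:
Y(c, J) = 10
w(p) = ⅒ (w(p) = 1/10 = ⅒)
w(U(2, 0)/(-10))² = (⅒)² = 1/100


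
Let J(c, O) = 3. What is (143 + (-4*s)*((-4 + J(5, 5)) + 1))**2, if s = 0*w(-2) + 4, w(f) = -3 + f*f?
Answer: 20449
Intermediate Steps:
w(f) = -3 + f**2
s = 4 (s = 0*(-3 + (-2)**2) + 4 = 0*(-3 + 4) + 4 = 0*1 + 4 = 0 + 4 = 4)
(143 + (-4*s)*((-4 + J(5, 5)) + 1))**2 = (143 + (-4*4)*((-4 + 3) + 1))**2 = (143 - 16*(-1 + 1))**2 = (143 - 16*0)**2 = (143 + 0)**2 = 143**2 = 20449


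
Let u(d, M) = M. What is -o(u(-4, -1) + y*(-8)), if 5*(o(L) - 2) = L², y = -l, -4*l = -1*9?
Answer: -299/5 ≈ -59.800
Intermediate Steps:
l = 9/4 (l = -(-1)*9/4 = -¼*(-9) = 9/4 ≈ 2.2500)
y = -9/4 (y = -1*9/4 = -9/4 ≈ -2.2500)
o(L) = 2 + L²/5
-o(u(-4, -1) + y*(-8)) = -(2 + (-1 - 9/4*(-8))²/5) = -(2 + (-1 + 18)²/5) = -(2 + (⅕)*17²) = -(2 + (⅕)*289) = -(2 + 289/5) = -1*299/5 = -299/5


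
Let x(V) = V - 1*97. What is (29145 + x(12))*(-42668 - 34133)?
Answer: -2231837060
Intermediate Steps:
x(V) = -97 + V (x(V) = V - 97 = -97 + V)
(29145 + x(12))*(-42668 - 34133) = (29145 + (-97 + 12))*(-42668 - 34133) = (29145 - 85)*(-76801) = 29060*(-76801) = -2231837060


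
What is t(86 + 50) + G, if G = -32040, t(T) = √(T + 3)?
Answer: -32040 + √139 ≈ -32028.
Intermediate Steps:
t(T) = √(3 + T)
t(86 + 50) + G = √(3 + (86 + 50)) - 32040 = √(3 + 136) - 32040 = √139 - 32040 = -32040 + √139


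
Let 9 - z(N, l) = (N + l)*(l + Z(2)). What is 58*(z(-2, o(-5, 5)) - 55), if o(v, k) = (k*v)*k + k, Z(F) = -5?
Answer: -887168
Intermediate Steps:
o(v, k) = k + v*k**2 (o(v, k) = v*k**2 + k = k + v*k**2)
z(N, l) = 9 - (-5 + l)*(N + l) (z(N, l) = 9 - (N + l)*(l - 5) = 9 - (N + l)*(-5 + l) = 9 - (-5 + l)*(N + l))
58*(z(-2, o(-5, 5)) - 55) = 58*((9 - (5*(1 + 5*(-5)))**2 + 5*(-2) + 5*(5*(1 + 5*(-5))) - 1*(-2)*5*(1 + 5*(-5))) - 55) = 58*((9 - (5*(1 - 25))**2 - 10 + 5*(5*(1 - 25)) - 1*(-2)*5*(1 - 25)) - 55) = 58*((9 - (5*(-24))**2 - 10 + 5*(5*(-24)) - 1*(-2)*5*(-24)) - 55) = 58*((9 - 1*(-120)**2 - 10 + 5*(-120) - 1*(-2)*(-120)) - 55) = 58*((9 - 1*14400 - 10 - 600 - 240) - 55) = 58*((9 - 14400 - 10 - 600 - 240) - 55) = 58*(-15241 - 55) = 58*(-15296) = -887168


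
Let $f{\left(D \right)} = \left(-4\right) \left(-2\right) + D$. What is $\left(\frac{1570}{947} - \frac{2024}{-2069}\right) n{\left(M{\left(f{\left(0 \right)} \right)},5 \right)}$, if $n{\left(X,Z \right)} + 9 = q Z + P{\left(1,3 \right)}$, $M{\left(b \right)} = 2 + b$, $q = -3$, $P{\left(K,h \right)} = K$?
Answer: $- \frac{118796334}{1959343} \approx -60.631$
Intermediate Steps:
$f{\left(D \right)} = 8 + D$
$n{\left(X,Z \right)} = -8 - 3 Z$ ($n{\left(X,Z \right)} = -9 - \left(-1 + 3 Z\right) = -8 - 3 Z$)
$\left(\frac{1570}{947} - \frac{2024}{-2069}\right) n{\left(M{\left(f{\left(0 \right)} \right)},5 \right)} = \left(\frac{1570}{947} - \frac{2024}{-2069}\right) \left(-8 - 15\right) = \left(1570 \cdot \frac{1}{947} - - \frac{2024}{2069}\right) \left(-8 - 15\right) = \left(\frac{1570}{947} + \frac{2024}{2069}\right) \left(-23\right) = \frac{5165058}{1959343} \left(-23\right) = - \frac{118796334}{1959343}$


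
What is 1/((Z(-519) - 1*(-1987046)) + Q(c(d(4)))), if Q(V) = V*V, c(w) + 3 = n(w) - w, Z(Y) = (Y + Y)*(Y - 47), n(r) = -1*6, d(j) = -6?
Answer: 1/2574563 ≈ 3.8842e-7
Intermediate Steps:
n(r) = -6
Z(Y) = 2*Y*(-47 + Y) (Z(Y) = (2*Y)*(-47 + Y) = 2*Y*(-47 + Y))
c(w) = -9 - w (c(w) = -3 + (-6 - w) = -9 - w)
Q(V) = V²
1/((Z(-519) - 1*(-1987046)) + Q(c(d(4)))) = 1/((2*(-519)*(-47 - 519) - 1*(-1987046)) + (-9 - 1*(-6))²) = 1/((2*(-519)*(-566) + 1987046) + (-9 + 6)²) = 1/((587508 + 1987046) + (-3)²) = 1/(2574554 + 9) = 1/2574563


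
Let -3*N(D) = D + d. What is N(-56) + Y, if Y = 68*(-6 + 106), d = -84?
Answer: 20540/3 ≈ 6846.7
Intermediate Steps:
Y = 6800 (Y = 68*100 = 6800)
N(D) = 28 - D/3 (N(D) = -(D - 84)/3 = -(-84 + D)/3 = 28 - D/3)
N(-56) + Y = (28 - 1/3*(-56)) + 6800 = (28 + 56/3) + 6800 = 140/3 + 6800 = 20540/3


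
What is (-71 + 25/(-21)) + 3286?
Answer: 67490/21 ≈ 3213.8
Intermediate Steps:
(-71 + 25/(-21)) + 3286 = (-71 + 25*(-1/21)) + 3286 = (-71 - 25/21) + 3286 = -1516/21 + 3286 = 67490/21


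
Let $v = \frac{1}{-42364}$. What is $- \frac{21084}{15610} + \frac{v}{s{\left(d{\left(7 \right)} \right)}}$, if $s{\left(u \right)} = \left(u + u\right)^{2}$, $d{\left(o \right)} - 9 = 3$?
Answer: $- \frac{36748907099}{27207855360} \approx -1.3507$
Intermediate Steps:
$d{\left(o \right)} = 12$ ($d{\left(o \right)} = 9 + 3 = 12$)
$s{\left(u \right)} = 4 u^{2}$ ($s{\left(u \right)} = \left(2 u\right)^{2} = 4 u^{2}$)
$v = - \frac{1}{42364} \approx -2.3605 \cdot 10^{-5}$
$- \frac{21084}{15610} + \frac{v}{s{\left(d{\left(7 \right)} \right)}} = - \frac{21084}{15610} - \frac{1}{42364 \cdot 4 \cdot 12^{2}} = \left(-21084\right) \frac{1}{15610} - \frac{1}{42364 \cdot 4 \cdot 144} = - \frac{1506}{1115} - \frac{1}{42364 \cdot 576} = - \frac{1506}{1115} - \frac{1}{24401664} = - \frac{36748907099}{27207855360}$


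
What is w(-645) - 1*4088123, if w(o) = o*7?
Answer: -4092638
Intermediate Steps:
w(o) = 7*o
w(-645) - 1*4088123 = 7*(-645) - 1*4088123 = -4515 - 4088123 = -4092638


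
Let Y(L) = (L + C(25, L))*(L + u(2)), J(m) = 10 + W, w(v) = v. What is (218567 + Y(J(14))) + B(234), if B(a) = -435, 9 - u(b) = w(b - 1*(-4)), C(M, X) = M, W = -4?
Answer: 218411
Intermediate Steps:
J(m) = 6 (J(m) = 10 - 4 = 6)
u(b) = 5 - b (u(b) = 9 - (b - 1*(-4)) = 9 - (b + 4) = 9 - (4 + b) = 9 + (-4 - b) = 5 - b)
Y(L) = (3 + L)*(25 + L) (Y(L) = (L + 25)*(L + (5 - 1*2)) = (25 + L)*(L + (5 - 2)) = (25 + L)*(L + 3) = (25 + L)*(3 + L) = (3 + L)*(25 + L))
(218567 + Y(J(14))) + B(234) = (218567 + (75 + 6² + 28*6)) - 435 = (218567 + (75 + 36 + 168)) - 435 = (218567 + 279) - 435 = 218846 - 435 = 218411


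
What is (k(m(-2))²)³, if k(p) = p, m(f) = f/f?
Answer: 1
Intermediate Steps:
m(f) = 1
(k(m(-2))²)³ = (1²)³ = 1³ = 1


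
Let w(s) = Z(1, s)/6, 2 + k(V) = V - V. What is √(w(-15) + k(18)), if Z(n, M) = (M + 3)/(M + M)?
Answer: I*√435/15 ≈ 1.3904*I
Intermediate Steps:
k(V) = -2 (k(V) = -2 + (V - V) = -2 + 0 = -2)
Z(n, M) = (3 + M)/(2*M) (Z(n, M) = (3 + M)/((2*M)) = (3 + M)*(1/(2*M)) = (3 + M)/(2*M))
w(s) = (3 + s)/(12*s) (w(s) = ((3 + s)/(2*s))/6 = ((3 + s)/(2*s))*(⅙) = (3 + s)/(12*s))
√(w(-15) + k(18)) = √((1/12)*(3 - 15)/(-15) - 2) = √((1/12)*(-1/15)*(-12) - 2) = √(1/15 - 2) = √(-29/15) = I*√435/15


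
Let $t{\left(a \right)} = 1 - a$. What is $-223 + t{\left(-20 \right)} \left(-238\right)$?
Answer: $-5221$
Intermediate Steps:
$-223 + t{\left(-20 \right)} \left(-238\right) = -223 + \left(1 - -20\right) \left(-238\right) = -223 + \left(1 + 20\right) \left(-238\right) = -223 + 21 \left(-238\right) = -223 - 4998 = -5221$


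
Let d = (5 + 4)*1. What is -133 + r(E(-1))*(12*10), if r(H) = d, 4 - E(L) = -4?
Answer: 947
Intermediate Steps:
E(L) = 8 (E(L) = 4 - 1*(-4) = 4 + 4 = 8)
d = 9 (d = 9*1 = 9)
r(H) = 9
-133 + r(E(-1))*(12*10) = -133 + 9*(12*10) = -133 + 9*120 = -133 + 1080 = 947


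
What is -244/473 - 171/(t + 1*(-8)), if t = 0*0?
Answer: 78931/3784 ≈ 20.859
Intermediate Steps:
t = 0
-244/473 - 171/(t + 1*(-8)) = -244/473 - 171/(0 + 1*(-8)) = -244*1/473 - 171/(0 - 8) = -244/473 - 171/(-8) = -244/473 - 171*(-⅛) = -244/473 + 171/8 = 78931/3784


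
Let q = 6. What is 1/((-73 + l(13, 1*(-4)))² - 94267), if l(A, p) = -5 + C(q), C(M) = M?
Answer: -1/89083 ≈ -1.1225e-5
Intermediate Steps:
l(A, p) = 1 (l(A, p) = -5 + 6 = 1)
1/((-73 + l(13, 1*(-4)))² - 94267) = 1/((-73 + 1)² - 94267) = 1/((-72)² - 94267) = 1/(5184 - 94267) = 1/(-89083) = -1/89083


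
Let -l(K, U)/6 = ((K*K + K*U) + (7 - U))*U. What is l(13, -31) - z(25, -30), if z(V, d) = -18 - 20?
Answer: -36418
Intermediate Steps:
z(V, d) = -38
l(K, U) = -6*U*(7 + K**2 - U + K*U) (l(K, U) = -6*((K*K + K*U) + (7 - U))*U = -6*((K**2 + K*U) + (7 - U))*U = -6*(7 + K**2 - U + K*U)*U = -6*U*(7 + K**2 - U + K*U))
l(13, -31) - z(25, -30) = 6*(-31)*(-7 - 31 - 1*13**2 - 1*13*(-31)) - 1*(-38) = 6*(-31)*(-7 - 31 - 1*169 + 403) + 38 = 6*(-31)*(-7 - 31 - 169 + 403) + 38 = 6*(-31)*196 + 38 = -36456 + 38 = -36418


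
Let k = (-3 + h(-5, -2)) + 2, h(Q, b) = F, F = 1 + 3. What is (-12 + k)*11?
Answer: -99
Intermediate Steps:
F = 4
h(Q, b) = 4
k = 3 (k = (-3 + 4) + 2 = 1 + 2 = 3)
(-12 + k)*11 = (-12 + 3)*11 = -9*11 = -99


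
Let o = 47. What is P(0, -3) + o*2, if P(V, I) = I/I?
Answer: 95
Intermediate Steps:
P(V, I) = 1
P(0, -3) + o*2 = 1 + 47*2 = 1 + 94 = 95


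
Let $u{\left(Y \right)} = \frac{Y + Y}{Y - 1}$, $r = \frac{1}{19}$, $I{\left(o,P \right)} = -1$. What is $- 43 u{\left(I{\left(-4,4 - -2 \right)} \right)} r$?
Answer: $- \frac{43}{19} \approx -2.2632$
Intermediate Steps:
$r = \frac{1}{19} \approx 0.052632$
$u{\left(Y \right)} = \frac{2 Y}{-1 + Y}$
$- 43 u{\left(I{\left(-4,4 - -2 \right)} \right)} r = - 43 \cdot 2 \left(-1\right) \frac{1}{-1 - 1} \cdot \frac{1}{19} = - 43 \cdot 2 \left(-1\right) \frac{1}{-2} \cdot \frac{1}{19} = - 43 \cdot 2 \left(-1\right) \left(- \frac{1}{2}\right) \frac{1}{19} = \left(-43\right) 1 \cdot \frac{1}{19} = \left(-43\right) \frac{1}{19} = - \frac{43}{19}$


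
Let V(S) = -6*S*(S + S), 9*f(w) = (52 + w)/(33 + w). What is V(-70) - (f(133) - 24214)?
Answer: -51671669/1494 ≈ -34586.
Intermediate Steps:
f(w) = (52 + w)/(9*(33 + w)) (f(w) = ((52 + w)/(33 + w))/9 = (52 + w)/(9*(33 + w)))
V(S) = -12*S² (V(S) = -6*S*2*S = -12*S²)
V(-70) - (f(133) - 24214) = -12*(-70)² - ((52 + 133)/(9*(33 + 133)) - 24214) = -12*4900 - ((⅑)*185/166 - 24214) = -58800 - ((⅑)*(1/166)*185 - 24214) = -58800 - (185/1494 - 24214) = -58800 - 1*(-36175531/1494) = -58800 + 36175531/1494 = -51671669/1494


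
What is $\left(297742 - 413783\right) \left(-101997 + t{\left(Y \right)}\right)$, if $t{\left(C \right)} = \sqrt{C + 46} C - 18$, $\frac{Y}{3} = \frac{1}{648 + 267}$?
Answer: $11837922615 - \frac{348123 \sqrt{475495}}{93025} \approx 1.1838 \cdot 10^{10}$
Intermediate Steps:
$Y = \frac{1}{305}$ ($Y = \frac{3}{648 + 267} = \frac{3}{915} = 3 \cdot \frac{1}{915} = \frac{1}{305} \approx 0.0032787$)
$t{\left(C \right)} = -18 + C \sqrt{46 + C}$ ($t{\left(C \right)} = \sqrt{46 + C} C - 18 = C \sqrt{46 + C} - 18 = -18 + C \sqrt{46 + C}$)
$\left(297742 - 413783\right) \left(-101997 + t{\left(Y \right)}\right) = \left(297742 - 413783\right) \left(-101997 - \left(18 - \frac{\sqrt{46 + \frac{1}{305}}}{305}\right)\right) = - 116041 \left(-101997 - \left(18 - \frac{\sqrt{\frac{14031}{305}}}{305}\right)\right) = - 116041 \left(-101997 - \left(18 - \frac{\frac{3}{305} \sqrt{475495}}{305}\right)\right) = - 116041 \left(-101997 - \left(18 - \frac{3 \sqrt{475495}}{93025}\right)\right) = - 116041 \left(-102015 + \frac{3 \sqrt{475495}}{93025}\right) = 11837922615 - \frac{348123 \sqrt{475495}}{93025}$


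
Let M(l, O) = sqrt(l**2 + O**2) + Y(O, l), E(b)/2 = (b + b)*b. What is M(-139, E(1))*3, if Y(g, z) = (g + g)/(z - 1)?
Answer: -6/35 + 3*sqrt(19337) ≈ 417.00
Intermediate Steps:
Y(g, z) = 2*g/(-1 + z) (Y(g, z) = (2*g)/(-1 + z) = 2*g/(-1 + z))
E(b) = 4*b**2 (E(b) = 2*((b + b)*b) = 2*((2*b)*b) = 2*(2*b**2) = 4*b**2)
M(l, O) = sqrt(O**2 + l**2) + 2*O/(-1 + l) (M(l, O) = sqrt(l**2 + O**2) + 2*O/(-1 + l) = sqrt(O**2 + l**2) + 2*O/(-1 + l))
M(-139, E(1))*3 = ((2*(4*1**2) + sqrt((4*1**2)**2 + (-139)**2)*(-1 - 139))/(-1 - 139))*3 = ((2*(4*1) + sqrt((4*1)**2 + 19321)*(-140))/(-140))*3 = -(2*4 + sqrt(4**2 + 19321)*(-140))/140*3 = -(8 + sqrt(16 + 19321)*(-140))/140*3 = -(8 + sqrt(19337)*(-140))/140*3 = -(8 - 140*sqrt(19337))/140*3 = (-2/35 + sqrt(19337))*3 = -6/35 + 3*sqrt(19337)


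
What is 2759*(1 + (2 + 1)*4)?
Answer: 35867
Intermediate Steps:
2759*(1 + (2 + 1)*4) = 2759*(1 + 3*4) = 2759*(1 + 12) = 2759*13 = 35867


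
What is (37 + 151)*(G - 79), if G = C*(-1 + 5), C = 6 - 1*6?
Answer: -14852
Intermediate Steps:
C = 0 (C = 6 - 6 = 0)
G = 0 (G = 0*(-1 + 5) = 0*4 = 0)
(37 + 151)*(G - 79) = (37 + 151)*(0 - 79) = 188*(-79) = -14852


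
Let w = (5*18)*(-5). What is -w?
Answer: 450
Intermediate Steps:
w = -450 (w = 90*(-5) = -450)
-w = -1*(-450) = 450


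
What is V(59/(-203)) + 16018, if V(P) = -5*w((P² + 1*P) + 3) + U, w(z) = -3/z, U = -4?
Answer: 614775323/38377 ≈ 16019.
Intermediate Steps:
V(P) = -4 + 15/(3 + P + P²) (V(P) = -(-15)/((P² + 1*P) + 3) - 4 = -(-15)/((P² + P) + 3) - 4 = -(-15)/((P + P²) + 3) - 4 = -(-15)/(3 + P + P²) - 4 = 15/(3 + P + P²) - 4 = -4 + 15/(3 + P + P²))
V(59/(-203)) + 16018 = (3 - 236/(-203) - 4*(59/(-203))²)/(3 + 59/(-203) + (59/(-203))²) + 16018 = (3 - 236*(-1)/203 - 4*(59*(-1/203))²)/(3 + 59*(-1/203) + (59*(-1/203))²) + 16018 = (3 - 4*(-59/203) - 4*(-59/203)²)/(3 - 59/203 + (-59/203)²) + 16018 = (3 + 236/203 - 4*3481/41209)/(3 - 59/203 + 3481/41209) + 16018 = (3 + 236/203 - 13924/41209)/(115131/41209) + 16018 = (41209/115131)*(157611/41209) + 16018 = 52537/38377 + 16018 = 614775323/38377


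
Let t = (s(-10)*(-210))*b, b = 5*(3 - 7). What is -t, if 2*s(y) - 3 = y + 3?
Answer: 8400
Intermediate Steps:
b = -20 (b = 5*(-4) = -20)
s(y) = 3 + y/2 (s(y) = 3/2 + (y + 3)/2 = 3/2 + (3 + y)/2 = 3/2 + (3/2 + y/2) = 3 + y/2)
t = -8400 (t = ((3 + (½)*(-10))*(-210))*(-20) = ((3 - 5)*(-210))*(-20) = -2*(-210)*(-20) = 420*(-20) = -8400)
-t = -1*(-8400) = 8400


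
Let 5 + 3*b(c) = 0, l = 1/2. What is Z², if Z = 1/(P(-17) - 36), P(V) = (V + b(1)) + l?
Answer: 36/105625 ≈ 0.00034083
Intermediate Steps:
l = ½ (l = 1*(½) = ½ ≈ 0.50000)
b(c) = -5/3 (b(c) = -5/3 + (⅓)*0 = -5/3 + 0 = -5/3)
P(V) = -7/6 + V (P(V) = (V - 5/3) + ½ = (-5/3 + V) + ½ = -7/6 + V)
Z = -6/325 (Z = 1/((-7/6 - 17) - 36) = 1/(-109/6 - 36) = 1/(-325/6) = -6/325 ≈ -0.018462)
Z² = (-6/325)² = 36/105625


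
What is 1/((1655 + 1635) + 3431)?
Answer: 1/6721 ≈ 0.00014879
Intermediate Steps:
1/((1655 + 1635) + 3431) = 1/(3290 + 3431) = 1/6721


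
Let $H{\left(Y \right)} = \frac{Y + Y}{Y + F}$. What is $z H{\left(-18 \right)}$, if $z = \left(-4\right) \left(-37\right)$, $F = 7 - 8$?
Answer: $\frac{5328}{19} \approx 280.42$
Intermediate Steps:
$F = -1$
$H{\left(Y \right)} = \frac{2 Y}{-1 + Y}$ ($H{\left(Y \right)} = \frac{Y + Y}{Y - 1} = \frac{2 Y}{-1 + Y}$)
$z = 148$
$z H{\left(-18 \right)} = 148 \cdot 2 \left(-18\right) \frac{1}{-1 - 18} = 148 \cdot 2 \left(-18\right) \frac{1}{-19} = 148 \cdot 2 \left(-18\right) \left(- \frac{1}{19}\right) = 148 \cdot \frac{36}{19} = \frac{5328}{19}$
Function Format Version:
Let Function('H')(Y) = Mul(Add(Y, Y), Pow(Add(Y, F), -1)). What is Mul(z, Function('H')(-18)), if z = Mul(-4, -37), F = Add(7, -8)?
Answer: Rational(5328, 19) ≈ 280.42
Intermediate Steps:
F = -1
Function('H')(Y) = Mul(2, Y, Pow(Add(-1, Y), -1)) (Function('H')(Y) = Mul(Add(Y, Y), Pow(Add(Y, -1), -1)) = Mul(Mul(2, Y), Pow(Add(-1, Y), -1)) = Mul(2, Y, Pow(Add(-1, Y), -1)))
z = 148
Mul(z, Function('H')(-18)) = Mul(148, Mul(2, -18, Pow(Add(-1, -18), -1))) = Mul(148, Mul(2, -18, Pow(-19, -1))) = Mul(148, Mul(2, -18, Rational(-1, 19))) = Mul(148, Rational(36, 19)) = Rational(5328, 19)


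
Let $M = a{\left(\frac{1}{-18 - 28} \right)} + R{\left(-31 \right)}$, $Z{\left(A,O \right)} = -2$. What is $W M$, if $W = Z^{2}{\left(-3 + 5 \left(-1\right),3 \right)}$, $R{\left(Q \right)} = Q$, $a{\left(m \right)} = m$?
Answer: $- \frac{2854}{23} \approx -124.09$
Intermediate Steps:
$W = 4$ ($W = \left(-2\right)^{2} = 4$)
$M = - \frac{1427}{46}$ ($M = \frac{1}{-18 - 28} - 31 = \frac{1}{-46} - 31 = - \frac{1}{46} - 31 = - \frac{1427}{46} \approx -31.022$)
$W M = 4 \left(- \frac{1427}{46}\right) = - \frac{2854}{23}$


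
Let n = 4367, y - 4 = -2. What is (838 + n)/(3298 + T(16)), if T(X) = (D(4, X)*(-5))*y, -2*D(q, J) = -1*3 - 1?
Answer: 5205/3278 ≈ 1.5879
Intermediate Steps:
y = 2 (y = 4 - 2 = 2)
D(q, J) = 2 (D(q, J) = -(-1*3 - 1)/2 = -(-3 - 1)/2 = -1/2*(-4) = 2)
T(X) = -20 (T(X) = (2*(-5))*2 = -10*2 = -20)
(838 + n)/(3298 + T(16)) = (838 + 4367)/(3298 - 20) = 5205/3278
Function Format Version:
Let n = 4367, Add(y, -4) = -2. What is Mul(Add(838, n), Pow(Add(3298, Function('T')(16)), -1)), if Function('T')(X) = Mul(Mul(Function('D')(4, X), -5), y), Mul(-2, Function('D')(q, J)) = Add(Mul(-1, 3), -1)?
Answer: Rational(5205, 3278) ≈ 1.5879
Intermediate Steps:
y = 2 (y = Add(4, -2) = 2)
Function('D')(q, J) = 2 (Function('D')(q, J) = Mul(Rational(-1, 2), Add(Mul(-1, 3), -1)) = Mul(Rational(-1, 2), Add(-3, -1)) = Mul(Rational(-1, 2), -4) = 2)
Function('T')(X) = -20 (Function('T')(X) = Mul(Mul(2, -5), 2) = Mul(-10, 2) = -20)
Mul(Add(838, n), Pow(Add(3298, Function('T')(16)), -1)) = Mul(Add(838, 4367), Pow(Add(3298, -20), -1)) = Mul(5205, Pow(3278, -1)) = Mul(5205, Rational(1, 3278)) = Rational(5205, 3278)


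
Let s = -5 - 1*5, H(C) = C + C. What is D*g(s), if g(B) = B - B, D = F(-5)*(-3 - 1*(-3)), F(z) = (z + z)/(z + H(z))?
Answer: 0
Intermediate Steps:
H(C) = 2*C
F(z) = ⅔ (F(z) = (z + z)/(z + 2*z) = (2*z)/((3*z)) = (2*z)*(1/(3*z)) = ⅔)
s = -10 (s = -5 - 5 = -10)
D = 0 (D = 2*(-3 - 1*(-3))/3 = 2*(-3 + 3)/3 = (⅔)*0 = 0)
g(B) = 0
D*g(s) = 0*0 = 0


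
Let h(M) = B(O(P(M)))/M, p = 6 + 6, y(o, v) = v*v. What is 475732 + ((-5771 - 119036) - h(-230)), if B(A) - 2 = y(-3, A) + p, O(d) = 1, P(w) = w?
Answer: 16142553/46 ≈ 3.5093e+5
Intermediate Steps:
y(o, v) = v²
p = 12
B(A) = 14 + A² (B(A) = 2 + (A² + 12) = 2 + (12 + A²) = 14 + A²)
h(M) = 15/M (h(M) = (14 + 1²)/M = (14 + 1)/M = 15/M)
475732 + ((-5771 - 119036) - h(-230)) = 475732 + ((-5771 - 119036) - 15/(-230)) = 475732 + (-124807 - 15*(-1)/230) = 475732 + (-124807 - 1*(-3/46)) = 475732 + (-124807 + 3/46) = 475732 - 5741119/46 = 16142553/46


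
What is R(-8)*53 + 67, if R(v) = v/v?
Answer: 120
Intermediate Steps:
R(v) = 1
R(-8)*53 + 67 = 1*53 + 67 = 53 + 67 = 120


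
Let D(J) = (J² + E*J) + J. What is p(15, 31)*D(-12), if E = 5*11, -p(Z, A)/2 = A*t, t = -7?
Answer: -229152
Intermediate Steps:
p(Z, A) = 14*A (p(Z, A) = -2*A*(-7) = -(-14)*A = 14*A)
E = 55
D(J) = J² + 56*J (D(J) = (J² + 55*J) + J = J² + 56*J)
p(15, 31)*D(-12) = (14*31)*(-12*(56 - 12)) = 434*(-12*44) = 434*(-528) = -229152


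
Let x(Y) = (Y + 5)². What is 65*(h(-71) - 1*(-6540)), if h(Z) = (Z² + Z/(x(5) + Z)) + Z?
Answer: 21691735/29 ≈ 7.4799e+5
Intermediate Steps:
x(Y) = (5 + Y)²
h(Z) = Z + Z² + Z/(100 + Z) (h(Z) = (Z² + Z/((5 + 5)² + Z)) + Z = (Z² + Z/(10² + Z)) + Z = (Z² + Z/(100 + Z)) + Z = Z + Z² + Z/(100 + Z))
65*(h(-71) - 1*(-6540)) = 65*(-71*(101 + (-71)² + 101*(-71))/(100 - 71) - 1*(-6540)) = 65*(-71*(101 + 5041 - 7171)/29 + 6540) = 65*(-71*1/29*(-2029) + 6540) = 65*(144059/29 + 6540) = 65*(333719/29) = 21691735/29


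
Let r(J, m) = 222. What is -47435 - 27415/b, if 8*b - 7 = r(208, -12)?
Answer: -11081935/229 ≈ -48393.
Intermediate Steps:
b = 229/8 (b = 7/8 + (⅛)*222 = 7/8 + 111/4 = 229/8 ≈ 28.625)
-47435 - 27415/b = -47435 - 27415/229/8 = -47435 - 27415*8/229 = -47435 - 1*219320/229 = -47435 - 219320/229 = -11081935/229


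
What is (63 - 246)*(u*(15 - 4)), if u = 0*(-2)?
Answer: 0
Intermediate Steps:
u = 0
(63 - 246)*(u*(15 - 4)) = (63 - 246)*(0*(15 - 4)) = -0*11 = -183*0 = 0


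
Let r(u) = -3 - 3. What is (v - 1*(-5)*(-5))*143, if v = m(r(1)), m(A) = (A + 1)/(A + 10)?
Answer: -15015/4 ≈ -3753.8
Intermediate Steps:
r(u) = -6
m(A) = (1 + A)/(10 + A)
v = -5/4 (v = (1 - 6)/(10 - 6) = -5/4 ≈ -1.2500)
(v - 1*(-5)*(-5))*143 = (-5/4 - 1*(-5)*(-5))*143 = (-5/4 + 5*(-5))*143 = (-5/4 - 25)*143 = -105/4*143 = -15015/4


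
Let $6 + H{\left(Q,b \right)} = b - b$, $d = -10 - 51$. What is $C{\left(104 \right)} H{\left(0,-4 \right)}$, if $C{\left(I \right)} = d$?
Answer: $366$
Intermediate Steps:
$d = -61$ ($d = -10 - 51 = -61$)
$C{\left(I \right)} = -61$
$H{\left(Q,b \right)} = -6$ ($H{\left(Q,b \right)} = -6 + \left(b - b\right) = -6 + 0 = -6$)
$C{\left(104 \right)} H{\left(0,-4 \right)} = \left(-61\right) \left(-6\right) = 366$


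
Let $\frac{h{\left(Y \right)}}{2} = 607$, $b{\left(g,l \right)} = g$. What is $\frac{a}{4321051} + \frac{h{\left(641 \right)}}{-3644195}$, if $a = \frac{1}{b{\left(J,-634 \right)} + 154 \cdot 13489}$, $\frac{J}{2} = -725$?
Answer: $- \frac{10889433884968189}{32687990551657171920} \approx -0.00033313$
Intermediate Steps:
$J = -1450$ ($J = 2 \left(-725\right) = -1450$)
$h{\left(Y \right)} = 1214$ ($h{\left(Y \right)} = 2 \cdot 607 = 1214$)
$a = \frac{1}{2075856}$ ($a = \frac{1}{-1450 + 154 \cdot 13489} = \frac{1}{-1450 + 2077306} = \frac{1}{2075856} \approx 4.8173 \cdot 10^{-7}$)
$\frac{a}{4321051} + \frac{h{\left(641 \right)}}{-3644195} = \frac{1}{2075856 \cdot 4321051} + \frac{1214}{-3644195} = \frac{1}{2075856} \cdot \frac{1}{4321051} + 1214 \left(- \frac{1}{3644195}\right) = \frac{1}{8969879644656} - \frac{1214}{3644195} = - \frac{10889433884968189}{32687990551657171920}$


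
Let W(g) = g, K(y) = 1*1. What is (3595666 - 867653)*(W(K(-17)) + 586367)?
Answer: 1599619526784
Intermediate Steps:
K(y) = 1
(3595666 - 867653)*(W(K(-17)) + 586367) = (3595666 - 867653)*(1 + 586367) = 2728013*586368 = 1599619526784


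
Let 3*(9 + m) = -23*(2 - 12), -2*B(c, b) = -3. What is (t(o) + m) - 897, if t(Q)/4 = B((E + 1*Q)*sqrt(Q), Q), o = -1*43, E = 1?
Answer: -2470/3 ≈ -823.33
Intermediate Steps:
o = -43
B(c, b) = 3/2 (B(c, b) = -1/2*(-3) = 3/2)
m = 203/3 (m = -9 + (-23*(2 - 12))/3 = -9 + (-23*(-10))/3 = -9 + (1/3)*230 = -9 + 230/3 = 203/3 ≈ 67.667)
t(Q) = 6 (t(Q) = 4*(3/2) = 6)
(t(o) + m) - 897 = (6 + 203/3) - 897 = 221/3 - 897 = -2470/3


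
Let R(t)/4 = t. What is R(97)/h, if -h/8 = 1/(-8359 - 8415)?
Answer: 813539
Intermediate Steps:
h = 4/8387 (h = -8/(-8359 - 8415) = -8/(-16774) = -8*(-1/16774) = 4/8387 ≈ 0.00047693)
R(t) = 4*t
R(97)/h = (4*97)/(4/8387) = 388*(8387/4) = 813539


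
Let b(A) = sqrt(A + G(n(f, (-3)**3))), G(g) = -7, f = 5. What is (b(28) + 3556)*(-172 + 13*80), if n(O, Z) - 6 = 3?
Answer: 3086608 + 868*sqrt(21) ≈ 3.0906e+6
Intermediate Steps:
n(O, Z) = 9 (n(O, Z) = 6 + 3 = 9)
b(A) = sqrt(-7 + A) (b(A) = sqrt(A - 7) = sqrt(-7 + A))
(b(28) + 3556)*(-172 + 13*80) = (sqrt(-7 + 28) + 3556)*(-172 + 13*80) = (sqrt(21) + 3556)*(-172 + 1040) = (3556 + sqrt(21))*868 = 3086608 + 868*sqrt(21)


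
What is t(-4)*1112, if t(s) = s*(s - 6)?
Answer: 44480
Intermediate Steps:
t(s) = s*(-6 + s)
t(-4)*1112 = -4*(-6 - 4)*1112 = -4*(-10)*1112 = 40*1112 = 44480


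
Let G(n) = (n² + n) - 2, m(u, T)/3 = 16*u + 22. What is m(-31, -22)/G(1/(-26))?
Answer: 106808/153 ≈ 698.09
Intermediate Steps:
m(u, T) = 66 + 48*u (m(u, T) = 3*(16*u + 22) = 3*(22 + 16*u) = 66 + 48*u)
G(n) = -2 + n + n² (G(n) = (n + n²) - 2 = -2 + n + n²)
m(-31, -22)/G(1/(-26)) = (66 + 48*(-31))/(-2 + 1/(-26) + (1/(-26))²) = (66 - 1488)/(-2 - 1/26 + (-1/26)²) = -1422/(-2 - 1/26 + 1/676) = -1422/(-1377/676) = -1422*(-676/1377) = 106808/153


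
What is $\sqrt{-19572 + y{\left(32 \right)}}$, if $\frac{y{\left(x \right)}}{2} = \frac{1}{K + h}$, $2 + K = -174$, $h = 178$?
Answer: $i \sqrt{19571} \approx 139.9 i$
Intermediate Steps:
$K = -176$ ($K = -2 - 174 = -176$)
$y{\left(x \right)} = 1$ ($y{\left(x \right)} = \frac{2}{-176 + 178} = \frac{2}{2} = 2 \cdot \frac{1}{2} = 1$)
$\sqrt{-19572 + y{\left(32 \right)}} = \sqrt{-19572 + 1} = \sqrt{-19571} = i \sqrt{19571}$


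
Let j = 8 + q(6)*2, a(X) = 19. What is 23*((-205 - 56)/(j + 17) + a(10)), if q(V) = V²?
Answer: 36386/97 ≈ 375.11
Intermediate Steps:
j = 80 (j = 8 + 6²*2 = 8 + 36*2 = 8 + 72 = 80)
23*((-205 - 56)/(j + 17) + a(10)) = 23*((-205 - 56)/(80 + 17) + 19) = 23*(-261/97 + 19) = 23*(1582/97) = 36386/97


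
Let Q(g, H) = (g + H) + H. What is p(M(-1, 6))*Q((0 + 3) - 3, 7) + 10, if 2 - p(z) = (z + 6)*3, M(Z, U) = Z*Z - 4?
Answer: -88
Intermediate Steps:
Q(g, H) = g + 2*H (Q(g, H) = (H + g) + H = g + 2*H)
M(Z, U) = -4 + Z² (M(Z, U) = Z² - 4 = -4 + Z²)
p(z) = -16 - 3*z (p(z) = 2 - (z + 6)*3 = 2 - (6 + z)*3 = 2 - (18 + 3*z) = 2 + (-18 - 3*z) = -16 - 3*z)
p(M(-1, 6))*Q((0 + 3) - 3, 7) + 10 = (-16 - 3*(-4 + (-1)²))*(((0 + 3) - 3) + 2*7) + 10 = (-16 - 3*(-4 + 1))*((3 - 3) + 14) + 10 = (-16 - 3*(-3))*(0 + 14) + 10 = (-16 + 9)*14 + 10 = -7*14 + 10 = -98 + 10 = -88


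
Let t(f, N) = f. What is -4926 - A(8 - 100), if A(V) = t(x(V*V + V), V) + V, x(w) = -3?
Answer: -4831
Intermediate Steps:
A(V) = -3 + V
-4926 - A(8 - 100) = -4926 - (-3 + (8 - 100)) = -4926 - (-3 - 92) = -4926 - 1*(-95) = -4926 + 95 = -4831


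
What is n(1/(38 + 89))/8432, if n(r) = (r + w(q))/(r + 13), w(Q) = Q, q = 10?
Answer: 41/449344 ≈ 9.1244e-5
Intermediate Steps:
n(r) = (10 + r)/(13 + r) (n(r) = (r + 10)/(r + 13) = (10 + r)/(13 + r))
n(1/(38 + 89))/8432 = ((10 + 1/(38 + 89))/(13 + 1/(38 + 89)))/8432 = ((10 + 1/127)/(13 + 1/127))*(1/8432) = ((1271/127)/(1652/127))*(1/8432) = ((127/1652)*(1271/127))*(1/8432) = (1271/1652)*(1/8432) = 41/449344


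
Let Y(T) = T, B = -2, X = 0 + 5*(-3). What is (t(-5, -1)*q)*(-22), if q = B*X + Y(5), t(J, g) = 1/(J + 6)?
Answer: -770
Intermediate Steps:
X = -15 (X = 0 - 15 = -15)
t(J, g) = 1/(6 + J)
q = 35 (q = -2*(-15) + 5 = 30 + 5 = 35)
(t(-5, -1)*q)*(-22) = (35/(6 - 5))*(-22) = (35/1)*(-22) = (1*35)*(-22) = 35*(-22) = -770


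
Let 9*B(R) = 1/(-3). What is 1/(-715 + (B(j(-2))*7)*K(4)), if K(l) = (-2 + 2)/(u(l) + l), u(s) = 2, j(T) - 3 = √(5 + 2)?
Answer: -1/715 ≈ -0.0013986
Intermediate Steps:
j(T) = 3 + √7 (j(T) = 3 + √(5 + 2) = 3 + √7)
K(l) = 0 (K(l) = (-2 + 2)/(2 + l) = 0/(2 + l) = 0)
B(R) = -1/27 (B(R) = (⅑)/(-3) = (⅑)*(-⅓) = -1/27)
1/(-715 + (B(j(-2))*7)*K(4)) = 1/(-715 - 1/27*7*0) = 1/(-715 - 7/27*0) = 1/(-715 + 0) = 1/(-715) = -1/715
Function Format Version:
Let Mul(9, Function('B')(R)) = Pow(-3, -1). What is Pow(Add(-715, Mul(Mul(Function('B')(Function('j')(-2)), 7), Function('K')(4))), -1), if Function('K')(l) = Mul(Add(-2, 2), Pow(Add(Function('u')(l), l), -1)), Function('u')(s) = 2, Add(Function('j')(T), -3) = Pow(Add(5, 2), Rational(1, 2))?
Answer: Rational(-1, 715) ≈ -0.0013986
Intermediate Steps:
Function('j')(T) = Add(3, Pow(7, Rational(1, 2))) (Function('j')(T) = Add(3, Pow(Add(5, 2), Rational(1, 2))) = Add(3, Pow(7, Rational(1, 2))))
Function('K')(l) = 0 (Function('K')(l) = Mul(Add(-2, 2), Pow(Add(2, l), -1)) = Mul(0, Pow(Add(2, l), -1)) = 0)
Function('B')(R) = Rational(-1, 27) (Function('B')(R) = Mul(Rational(1, 9), Pow(-3, -1)) = Mul(Rational(1, 9), Rational(-1, 3)) = Rational(-1, 27))
Pow(Add(-715, Mul(Mul(Function('B')(Function('j')(-2)), 7), Function('K')(4))), -1) = Pow(Add(-715, Mul(Mul(Rational(-1, 27), 7), 0)), -1) = Pow(Add(-715, Mul(Rational(-7, 27), 0)), -1) = Pow(Add(-715, 0), -1) = Pow(-715, -1) = Rational(-1, 715)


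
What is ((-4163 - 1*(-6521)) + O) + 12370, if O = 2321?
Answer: 17049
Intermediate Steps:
((-4163 - 1*(-6521)) + O) + 12370 = ((-4163 - 1*(-6521)) + 2321) + 12370 = ((-4163 + 6521) + 2321) + 12370 = (2358 + 2321) + 12370 = 4679 + 12370 = 17049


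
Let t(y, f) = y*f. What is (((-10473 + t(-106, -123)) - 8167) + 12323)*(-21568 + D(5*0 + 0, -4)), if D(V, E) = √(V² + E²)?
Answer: -144931644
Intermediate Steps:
t(y, f) = f*y
D(V, E) = √(E² + V²)
(((-10473 + t(-106, -123)) - 8167) + 12323)*(-21568 + D(5*0 + 0, -4)) = (((-10473 - 123*(-106)) - 8167) + 12323)*(-21568 + √((-4)² + (5*0 + 0)²)) = (((-10473 + 13038) - 8167) + 12323)*(-21568 + √(16 + (0 + 0)²)) = ((2565 - 8167) + 12323)*(-21568 + √(16 + 0²)) = (-5602 + 12323)*(-21568 + √(16 + 0)) = 6721*(-21568 + √16) = 6721*(-21568 + 4) = 6721*(-21564) = -144931644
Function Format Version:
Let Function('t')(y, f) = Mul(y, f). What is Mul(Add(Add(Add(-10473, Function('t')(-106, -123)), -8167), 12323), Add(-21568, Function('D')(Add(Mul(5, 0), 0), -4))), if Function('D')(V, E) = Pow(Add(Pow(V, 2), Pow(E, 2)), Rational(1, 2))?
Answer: -144931644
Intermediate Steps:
Function('t')(y, f) = Mul(f, y)
Function('D')(V, E) = Pow(Add(Pow(E, 2), Pow(V, 2)), Rational(1, 2))
Mul(Add(Add(Add(-10473, Function('t')(-106, -123)), -8167), 12323), Add(-21568, Function('D')(Add(Mul(5, 0), 0), -4))) = Mul(Add(Add(Add(-10473, Mul(-123, -106)), -8167), 12323), Add(-21568, Pow(Add(Pow(-4, 2), Pow(Add(Mul(5, 0), 0), 2)), Rational(1, 2)))) = Mul(Add(Add(Add(-10473, 13038), -8167), 12323), Add(-21568, Pow(Add(16, Pow(Add(0, 0), 2)), Rational(1, 2)))) = Mul(Add(Add(2565, -8167), 12323), Add(-21568, Pow(Add(16, Pow(0, 2)), Rational(1, 2)))) = Mul(Add(-5602, 12323), Add(-21568, Pow(Add(16, 0), Rational(1, 2)))) = Mul(6721, Add(-21568, Pow(16, Rational(1, 2)))) = Mul(6721, Add(-21568, 4)) = Mul(6721, -21564) = -144931644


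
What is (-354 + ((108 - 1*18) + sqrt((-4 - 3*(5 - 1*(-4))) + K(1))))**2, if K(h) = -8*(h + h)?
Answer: (264 - I*sqrt(47))**2 ≈ 69649.0 - 3619.8*I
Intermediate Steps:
K(h) = -16*h
(-354 + ((108 - 1*18) + sqrt((-4 - 3*(5 - 1*(-4))) + K(1))))**2 = (-354 + ((108 - 1*18) + sqrt((-4 - 3*(5 - 1*(-4))) - 16*1)))**2 = (-354 + ((108 - 18) + sqrt((-4 - 3*(5 + 4)) - 16)))**2 = (-354 + (90 + sqrt((-4 - 3*9) - 16)))**2 = (-354 + (90 + sqrt((-4 - 27) - 16)))**2 = (-354 + (90 + sqrt(-31 - 16)))**2 = (-354 + (90 + sqrt(-47)))**2 = (-354 + (90 + I*sqrt(47)))**2 = (-264 + I*sqrt(47))**2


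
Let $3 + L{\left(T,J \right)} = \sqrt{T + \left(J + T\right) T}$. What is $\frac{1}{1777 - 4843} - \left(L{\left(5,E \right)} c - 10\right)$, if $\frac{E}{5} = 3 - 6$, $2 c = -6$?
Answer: $\frac{3065}{3066} + 9 i \sqrt{5} \approx 0.99967 + 20.125 i$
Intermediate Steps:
$c = -3$ ($c = \frac{1}{2} \left(-6\right) = -3$)
$E = -15$ ($E = 5 \left(3 - 6\right) = 5 \left(-3\right) = -15$)
$L{\left(T,J \right)} = -3 + \sqrt{T + T \left(J + T\right)}$ ($L{\left(T,J \right)} = -3 + \sqrt{T + \left(J + T\right) T} = -3 + \sqrt{T + T \left(J + T\right)}$)
$\frac{1}{1777 - 4843} - \left(L{\left(5,E \right)} c - 10\right) = \frac{1}{1777 - 4843} - \left(\left(-3 + \sqrt{5 \left(1 - 15 + 5\right)}\right) \left(-3\right) - 10\right) = \frac{1}{-3066} - \left(\left(-3 + \sqrt{5 \left(-9\right)}\right) \left(-3\right) - 10\right) = - \frac{1}{3066} - \left(\left(-3 + \sqrt{-45}\right) \left(-3\right) - 10\right) = - \frac{1}{3066} - \left(\left(-3 + 3 i \sqrt{5}\right) \left(-3\right) - 10\right) = - \frac{1}{3066} - \left(\left(9 - 9 i \sqrt{5}\right) - 10\right) = - \frac{1}{3066} - \left(-1 - 9 i \sqrt{5}\right) = - \frac{1}{3066} + \left(1 + 9 i \sqrt{5}\right) = \frac{3065}{3066} + 9 i \sqrt{5}$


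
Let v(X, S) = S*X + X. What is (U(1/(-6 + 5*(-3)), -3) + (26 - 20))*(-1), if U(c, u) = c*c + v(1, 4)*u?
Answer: 3968/441 ≈ 8.9977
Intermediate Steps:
v(X, S) = X + S*X
U(c, u) = c² + 5*u (U(c, u) = c*c + (1*(1 + 4))*u = c² + (1*5)*u = c² + 5*u)
(U(1/(-6 + 5*(-3)), -3) + (26 - 20))*(-1) = (((1/(-6 + 5*(-3)))² + 5*(-3)) + (26 - 20))*(-1) = (((1/(-6 - 15))² - 15) + 6)*(-1) = (((1/(-21))² - 15) + 6)*(-1) = (((-1/21)² - 15) + 6)*(-1) = ((1/441 - 15) + 6)*(-1) = (-6614/441 + 6)*(-1) = -3968/441*(-1) = 3968/441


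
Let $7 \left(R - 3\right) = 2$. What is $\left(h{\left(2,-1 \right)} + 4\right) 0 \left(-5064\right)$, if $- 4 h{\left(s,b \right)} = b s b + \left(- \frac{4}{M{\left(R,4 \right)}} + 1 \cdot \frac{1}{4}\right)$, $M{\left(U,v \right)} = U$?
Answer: $0$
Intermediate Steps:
$R = \frac{23}{7}$ ($R = 3 + \frac{1}{7} \cdot 2 = 3 + \frac{2}{7} = \frac{23}{7} \approx 3.2857$)
$h{\left(s,b \right)} = \frac{89}{368} - \frac{s b^{2}}{4}$ ($h{\left(s,b \right)} = - \frac{b s b + \left(- \frac{4}{\frac{23}{7}} + 1 \cdot \frac{1}{4}\right)}{4} = - \frac{s b^{2} + \left(\left(-4\right) \frac{7}{23} + 1 \cdot \frac{1}{4}\right)}{4} = - \frac{s b^{2} + \left(- \frac{28}{23} + \frac{1}{4}\right)}{4} = - \frac{s b^{2} - \frac{89}{92}}{4} = - \frac{- \frac{89}{92} + s b^{2}}{4} = \frac{89}{368} - \frac{s b^{2}}{4}$)
$\left(h{\left(2,-1 \right)} + 4\right) 0 \left(-5064\right) = \left(\left(\frac{89}{368} - \frac{\left(-1\right)^{2}}{2}\right) + 4\right) 0 \left(-5064\right) = \left(\left(\frac{89}{368} - \frac{1}{2} \cdot 1\right) + 4\right) 0 \left(-5064\right) = \left(\left(\frac{89}{368} - \frac{1}{2}\right) + 4\right) 0 \left(-5064\right) = \left(- \frac{95}{368} + 4\right) 0 \left(-5064\right) = \frac{1377}{368} \cdot 0 \left(-5064\right) = 0 \left(-5064\right) = 0$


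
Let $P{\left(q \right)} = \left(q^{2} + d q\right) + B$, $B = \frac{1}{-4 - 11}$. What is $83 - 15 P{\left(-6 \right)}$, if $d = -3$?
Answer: $-726$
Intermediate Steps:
$B = - \frac{1}{15}$ ($B = \frac{1}{-15} = - \frac{1}{15} \approx -0.066667$)
$P{\left(q \right)} = - \frac{1}{15} + q^{2} - 3 q$ ($P{\left(q \right)} = \left(q^{2} - 3 q\right) - \frac{1}{15} = - \frac{1}{15} + q^{2} - 3 q$)
$83 - 15 P{\left(-6 \right)} = 83 - 15 \left(- \frac{1}{15} + \left(-6\right)^{2} - -18\right) = 83 - 15 \left(- \frac{1}{15} + 36 + 18\right) = 83 - 809 = -726$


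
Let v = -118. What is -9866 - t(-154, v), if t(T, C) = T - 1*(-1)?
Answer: -9713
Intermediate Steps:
t(T, C) = 1 + T (t(T, C) = T + 1 = 1 + T)
-9866 - t(-154, v) = -9866 - (1 - 154) = -9866 - 1*(-153) = -9866 + 153 = -9713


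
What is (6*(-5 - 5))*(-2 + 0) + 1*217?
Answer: 337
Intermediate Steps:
(6*(-5 - 5))*(-2 + 0) + 1*217 = (6*(-10))*(-2) + 217 = -60*(-2) + 217 = 120 + 217 = 337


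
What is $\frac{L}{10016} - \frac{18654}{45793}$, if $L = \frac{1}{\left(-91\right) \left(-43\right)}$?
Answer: $- \frac{731098863839}{1794747098144} \approx -0.40735$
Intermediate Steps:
$L = \frac{1}{3913} \approx 0.00025556$
$\frac{L}{10016} - \frac{18654}{45793} = \frac{1}{3913 \cdot 10016} - \frac{18654}{45793} = \frac{1}{3913} \cdot \frac{1}{10016} - \frac{18654}{45793} = \frac{1}{39192608} - \frac{18654}{45793} = - \frac{731098863839}{1794747098144}$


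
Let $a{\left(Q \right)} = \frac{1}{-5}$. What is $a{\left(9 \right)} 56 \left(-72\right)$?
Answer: $\frac{4032}{5} \approx 806.4$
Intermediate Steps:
$a{\left(Q \right)} = - \frac{1}{5}$
$a{\left(9 \right)} 56 \left(-72\right) = \left(- \frac{1}{5}\right) 56 \left(-72\right) = \left(- \frac{56}{5}\right) \left(-72\right) = \frac{4032}{5}$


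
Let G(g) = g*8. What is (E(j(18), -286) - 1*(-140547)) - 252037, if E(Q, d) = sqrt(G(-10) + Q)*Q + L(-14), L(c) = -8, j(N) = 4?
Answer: -111498 + 8*I*sqrt(19) ≈ -1.115e+5 + 34.871*I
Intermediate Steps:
G(g) = 8*g
E(Q, d) = -8 + Q*sqrt(-80 + Q) (E(Q, d) = sqrt(8*(-10) + Q)*Q - 8 = sqrt(-80 + Q)*Q - 8 = Q*sqrt(-80 + Q) - 8 = -8 + Q*sqrt(-80 + Q))
(E(j(18), -286) - 1*(-140547)) - 252037 = ((-8 + 4*sqrt(-80 + 4)) - 1*(-140547)) - 252037 = ((-8 + 4*sqrt(-76)) + 140547) - 252037 = ((-8 + 4*(2*I*sqrt(19))) + 140547) - 252037 = ((-8 + 8*I*sqrt(19)) + 140547) - 252037 = (140539 + 8*I*sqrt(19)) - 252037 = -111498 + 8*I*sqrt(19)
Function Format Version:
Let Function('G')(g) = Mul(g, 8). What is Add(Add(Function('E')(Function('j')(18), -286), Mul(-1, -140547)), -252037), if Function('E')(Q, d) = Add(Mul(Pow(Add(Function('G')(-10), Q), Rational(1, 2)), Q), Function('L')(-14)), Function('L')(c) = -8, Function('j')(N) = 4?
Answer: Add(-111498, Mul(8, I, Pow(19, Rational(1, 2)))) ≈ Add(-1.1150e+5, Mul(34.871, I))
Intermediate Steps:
Function('G')(g) = Mul(8, g)
Function('E')(Q, d) = Add(-8, Mul(Q, Pow(Add(-80, Q), Rational(1, 2)))) (Function('E')(Q, d) = Add(Mul(Pow(Add(Mul(8, -10), Q), Rational(1, 2)), Q), -8) = Add(Mul(Pow(Add(-80, Q), Rational(1, 2)), Q), -8) = Add(Mul(Q, Pow(Add(-80, Q), Rational(1, 2))), -8) = Add(-8, Mul(Q, Pow(Add(-80, Q), Rational(1, 2)))))
Add(Add(Function('E')(Function('j')(18), -286), Mul(-1, -140547)), -252037) = Add(Add(Add(-8, Mul(4, Pow(Add(-80, 4), Rational(1, 2)))), Mul(-1, -140547)), -252037) = Add(Add(Add(-8, Mul(4, Pow(-76, Rational(1, 2)))), 140547), -252037) = Add(Add(Add(-8, Mul(4, Mul(2, I, Pow(19, Rational(1, 2))))), 140547), -252037) = Add(Add(Add(-8, Mul(8, I, Pow(19, Rational(1, 2)))), 140547), -252037) = Add(Add(140539, Mul(8, I, Pow(19, Rational(1, 2)))), -252037) = Add(-111498, Mul(8, I, Pow(19, Rational(1, 2))))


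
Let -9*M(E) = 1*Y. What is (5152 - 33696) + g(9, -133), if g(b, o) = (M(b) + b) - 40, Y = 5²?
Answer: -257200/9 ≈ -28578.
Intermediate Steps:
Y = 25
M(E) = -25/9
g(b, o) = -385/9 + b (g(b, o) = (-25/9 + b) - 40 = -385/9 + b)
(5152 - 33696) + g(9, -133) = (5152 - 33696) + (-385/9 + 9) = -28544 - 304/9 = -257200/9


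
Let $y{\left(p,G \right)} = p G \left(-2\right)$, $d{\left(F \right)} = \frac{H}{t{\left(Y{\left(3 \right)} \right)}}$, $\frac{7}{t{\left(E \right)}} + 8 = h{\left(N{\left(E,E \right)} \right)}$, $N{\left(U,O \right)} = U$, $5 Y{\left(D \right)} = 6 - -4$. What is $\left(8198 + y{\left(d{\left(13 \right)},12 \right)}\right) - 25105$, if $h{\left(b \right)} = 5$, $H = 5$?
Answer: $- \frac{117989}{7} \approx -16856.0$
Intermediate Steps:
$Y{\left(D \right)} = 2$ ($Y{\left(D \right)} = \frac{6 - -4}{5} = \frac{6 + 4}{5} = \frac{1}{5} \cdot 10 = 2$)
$t{\left(E \right)} = - \frac{7}{3}$ ($t{\left(E \right)} = \frac{7}{-8 + 5} = \frac{7}{-3} = 7 \left(- \frac{1}{3}\right) = - \frac{7}{3}$)
$d{\left(F \right)} = - \frac{15}{7}$ ($d{\left(F \right)} = \frac{5}{- \frac{7}{3}} = 5 \left(- \frac{3}{7}\right) = - \frac{15}{7}$)
$y{\left(p,G \right)} = - 2 G p$ ($y{\left(p,G \right)} = G p \left(-2\right) = - 2 G p$)
$\left(8198 + y{\left(d{\left(13 \right)},12 \right)}\right) - 25105 = \left(8198 - 24 \left(- \frac{15}{7}\right)\right) - 25105 = \left(8198 + \frac{360}{7}\right) - 25105 = \frac{57746}{7} - 25105 = - \frac{117989}{7}$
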